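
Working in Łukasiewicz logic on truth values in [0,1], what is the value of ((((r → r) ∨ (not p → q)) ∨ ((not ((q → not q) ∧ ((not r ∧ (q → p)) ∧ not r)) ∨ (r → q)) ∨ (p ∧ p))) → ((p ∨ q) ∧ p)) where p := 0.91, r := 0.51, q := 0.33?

0.91

(r → r): min(1, 1 − 0.51 + 0.51) = 1
not p: Łukasiewicz ¬ gives 1 − 0.91 = 0.09
(not p → q): min(1, 1 − 0.09 + 0.33) = 1
((r → r) ∨ (not p → q)) = max(1, 1) = 1
not q: Łukasiewicz ¬ gives 1 − 0.33 = 0.67
(q → not q): min(1, 1 − 0.33 + 0.67) = 1
not r: Łukasiewicz ¬ gives 1 − 0.51 = 0.49
(q → p): min(1, 1 − 0.33 + 0.91) = 1
(not r ∧ (q → p)) = min(0.49, 1) = 0.49
not r: Łukasiewicz ¬ gives 1 − 0.51 = 0.49
((not r ∧ (q → p)) ∧ not r) = min(0.49, 0.49) = 0.49
((q → not q) ∧ ((not r ∧ (q → p)) ∧ not r)) = min(1, 0.49) = 0.49
not ((q → not q) ∧ ((not r ∧ (q → p)) ∧ not r)): Łukasiewicz ¬ gives 1 − 0.49 = 0.51
(r → q): min(1, 1 − 0.51 + 0.33) = 0.82
(not ((q → not q) ∧ ((not r ∧ (q → p)) ∧ not r)) ∨ (r → q)) = max(0.51, 0.82) = 0.82
(p ∧ p) = min(0.91, 0.91) = 0.91
((not ((q → not q) ∧ ((not r ∧ (q → p)) ∧ not r)) ∨ (r → q)) ∨ (p ∧ p)) = max(0.82, 0.91) = 0.91
(((r → r) ∨ (not p → q)) ∨ ((not ((q → not q) ∧ ((not r ∧ (q → p)) ∧ not r)) ∨ (r → q)) ∨ (p ∧ p))) = max(1, 0.91) = 1
(p ∨ q) = max(0.91, 0.33) = 0.91
((p ∨ q) ∧ p) = min(0.91, 0.91) = 0.91
((((r → r) ∨ (not p → q)) ∨ ((not ((q → not q) ∧ ((not r ∧ (q → p)) ∧ not r)) ∨ (r → q)) ∨ (p ∧ p))) → ((p ∨ q) ∧ p)): min(1, 1 − 1 + 0.91) = 0.91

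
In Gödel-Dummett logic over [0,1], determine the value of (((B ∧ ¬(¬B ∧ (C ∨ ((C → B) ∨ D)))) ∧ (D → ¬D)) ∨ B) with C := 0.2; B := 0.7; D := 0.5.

0.70

¬B: Gödel ¬ of 0.7 = 0 (operand ≠ 0)
(C → B): 0.2 ≤ 0.7, so result = 1
((C → B) ∨ D) = max(1, 0.5) = 1
(C ∨ ((C → B) ∨ D)) = max(0.2, 1) = 1
(¬B ∧ (C ∨ ((C → B) ∨ D))) = min(0, 1) = 0
¬(¬B ∧ (C ∨ ((C → B) ∨ D))): Gödel ¬ of 0 = 1 (operand is 0)
(B ∧ ¬(¬B ∧ (C ∨ ((C → B) ∨ D)))) = min(0.7, 1) = 0.7
¬D: Gödel ¬ of 0.5 = 0 (operand ≠ 0)
(D → ¬D): 0.5 > 0, so result = 0
((B ∧ ¬(¬B ∧ (C ∨ ((C → B) ∨ D)))) ∧ (D → ¬D)) = min(0.7, 0) = 0
(((B ∧ ¬(¬B ∧ (C ∨ ((C → B) ∨ D)))) ∧ (D → ¬D)) ∨ B) = max(0, 0.7) = 0.7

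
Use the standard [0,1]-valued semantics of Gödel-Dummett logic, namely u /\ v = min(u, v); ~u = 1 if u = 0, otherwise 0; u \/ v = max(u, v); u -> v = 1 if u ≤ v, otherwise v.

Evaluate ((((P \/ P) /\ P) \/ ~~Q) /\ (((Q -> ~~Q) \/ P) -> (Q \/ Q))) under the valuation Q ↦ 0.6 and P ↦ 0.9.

0.60

(P \/ P) = max(0.9, 0.9) = 0.9
((P \/ P) /\ P) = min(0.9, 0.9) = 0.9
~Q: Gödel ¬ of 0.6 = 0 (operand ≠ 0)
~~Q: Gödel ¬ of 0 = 1 (operand is 0)
(((P \/ P) /\ P) \/ ~~Q) = max(0.9, 1) = 1
~Q: Gödel ¬ of 0.6 = 0 (operand ≠ 0)
~~Q: Gödel ¬ of 0 = 1 (operand is 0)
(Q -> ~~Q): 0.6 ≤ 1, so result = 1
((Q -> ~~Q) \/ P) = max(1, 0.9) = 1
(Q \/ Q) = max(0.6, 0.6) = 0.6
(((Q -> ~~Q) \/ P) -> (Q \/ Q)): 1 > 0.6, so result = 0.6
((((P \/ P) /\ P) \/ ~~Q) /\ (((Q -> ~~Q) \/ P) -> (Q \/ Q))) = min(1, 0.6) = 0.6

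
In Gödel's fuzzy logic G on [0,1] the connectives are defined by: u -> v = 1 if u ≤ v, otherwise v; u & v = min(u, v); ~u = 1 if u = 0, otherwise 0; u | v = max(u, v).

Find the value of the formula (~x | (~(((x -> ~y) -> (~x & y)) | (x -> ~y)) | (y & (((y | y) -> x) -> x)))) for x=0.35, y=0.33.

~x: Gödel ¬ of 0.35 = 0 (operand ≠ 0)
~y: Gödel ¬ of 0.33 = 0 (operand ≠ 0)
(x -> ~y): 0.35 > 0, so result = 0
~x: Gödel ¬ of 0.35 = 0 (operand ≠ 0)
(~x & y) = min(0, 0.33) = 0
((x -> ~y) -> (~x & y)): 0 ≤ 0, so result = 1
~y: Gödel ¬ of 0.33 = 0 (operand ≠ 0)
(x -> ~y): 0.35 > 0, so result = 0
(((x -> ~y) -> (~x & y)) | (x -> ~y)) = max(1, 0) = 1
~(((x -> ~y) -> (~x & y)) | (x -> ~y)): Gödel ¬ of 1 = 0 (operand ≠ 0)
(y | y) = max(0.33, 0.33) = 0.33
((y | y) -> x): 0.33 ≤ 0.35, so result = 1
(((y | y) -> x) -> x): 1 > 0.35, so result = 0.35
(y & (((y | y) -> x) -> x)) = min(0.33, 0.35) = 0.33
(~(((x -> ~y) -> (~x & y)) | (x -> ~y)) | (y & (((y | y) -> x) -> x))) = max(0, 0.33) = 0.33
(~x | (~(((x -> ~y) -> (~x & y)) | (x -> ~y)) | (y & (((y | y) -> x) -> x)))) = max(0, 0.33) = 0.33

0.33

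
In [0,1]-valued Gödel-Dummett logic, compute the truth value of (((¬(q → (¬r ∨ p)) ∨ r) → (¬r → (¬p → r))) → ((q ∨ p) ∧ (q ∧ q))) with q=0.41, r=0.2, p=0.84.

¬r: Gödel ¬ of 0.2 = 0 (operand ≠ 0)
(¬r ∨ p) = max(0, 0.84) = 0.84
(q → (¬r ∨ p)): 0.41 ≤ 0.84, so result = 1
¬(q → (¬r ∨ p)): Gödel ¬ of 1 = 0 (operand ≠ 0)
(¬(q → (¬r ∨ p)) ∨ r) = max(0, 0.2) = 0.2
¬r: Gödel ¬ of 0.2 = 0 (operand ≠ 0)
¬p: Gödel ¬ of 0.84 = 0 (operand ≠ 0)
(¬p → r): 0 ≤ 0.2, so result = 1
(¬r → (¬p → r)): 0 ≤ 1, so result = 1
((¬(q → (¬r ∨ p)) ∨ r) → (¬r → (¬p → r))): 0.2 ≤ 1, so result = 1
(q ∨ p) = max(0.41, 0.84) = 0.84
(q ∧ q) = min(0.41, 0.41) = 0.41
((q ∨ p) ∧ (q ∧ q)) = min(0.84, 0.41) = 0.41
(((¬(q → (¬r ∨ p)) ∨ r) → (¬r → (¬p → r))) → ((q ∨ p) ∧ (q ∧ q))): 1 > 0.41, so result = 0.41

0.41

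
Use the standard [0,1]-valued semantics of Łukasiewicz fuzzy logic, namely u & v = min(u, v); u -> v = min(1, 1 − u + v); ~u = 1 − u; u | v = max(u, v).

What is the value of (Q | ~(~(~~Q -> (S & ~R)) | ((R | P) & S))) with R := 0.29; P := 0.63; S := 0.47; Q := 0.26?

~Q: Łukasiewicz ¬ gives 1 − 0.26 = 0.74
~~Q: Łukasiewicz ¬ gives 1 − 0.74 = 0.26
~R: Łukasiewicz ¬ gives 1 − 0.29 = 0.71
(S & ~R) = min(0.47, 0.71) = 0.47
(~~Q -> (S & ~R)): min(1, 1 − 0.26 + 0.47) = 1
~(~~Q -> (S & ~R)): Łukasiewicz ¬ gives 1 − 1 = 0
(R | P) = max(0.29, 0.63) = 0.63
((R | P) & S) = min(0.63, 0.47) = 0.47
(~(~~Q -> (S & ~R)) | ((R | P) & S)) = max(0, 0.47) = 0.47
~(~(~~Q -> (S & ~R)) | ((R | P) & S)): Łukasiewicz ¬ gives 1 − 0.47 = 0.53
(Q | ~(~(~~Q -> (S & ~R)) | ((R | P) & S))) = max(0.26, 0.53) = 0.53

0.53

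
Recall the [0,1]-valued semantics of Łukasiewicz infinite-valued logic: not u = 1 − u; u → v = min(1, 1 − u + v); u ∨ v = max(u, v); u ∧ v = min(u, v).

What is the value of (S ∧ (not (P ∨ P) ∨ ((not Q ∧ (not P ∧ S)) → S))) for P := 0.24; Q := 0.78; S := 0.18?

0.18

(P ∨ P) = max(0.24, 0.24) = 0.24
not (P ∨ P): Łukasiewicz ¬ gives 1 − 0.24 = 0.76
not Q: Łukasiewicz ¬ gives 1 − 0.78 = 0.22
not P: Łukasiewicz ¬ gives 1 − 0.24 = 0.76
(not P ∧ S) = min(0.76, 0.18) = 0.18
(not Q ∧ (not P ∧ S)) = min(0.22, 0.18) = 0.18
((not Q ∧ (not P ∧ S)) → S): min(1, 1 − 0.18 + 0.18) = 1
(not (P ∨ P) ∨ ((not Q ∧ (not P ∧ S)) → S)) = max(0.76, 1) = 1
(S ∧ (not (P ∨ P) ∨ ((not Q ∧ (not P ∧ S)) → S))) = min(0.18, 1) = 0.18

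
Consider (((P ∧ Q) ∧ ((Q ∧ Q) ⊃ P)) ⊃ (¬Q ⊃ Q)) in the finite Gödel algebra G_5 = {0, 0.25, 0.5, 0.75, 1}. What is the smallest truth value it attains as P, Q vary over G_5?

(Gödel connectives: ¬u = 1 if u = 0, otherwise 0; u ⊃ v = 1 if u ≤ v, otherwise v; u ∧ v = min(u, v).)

1.00

Every assignment gives 1. For instance at P = 0, Q = 0:
  (P ∧ Q) = min(0, 0) = 0
  (Q ∧ Q) = min(0, 0) = 0
  ((Q ∧ Q) ⊃ P): 0 ≤ 0, so result = 1
  ((P ∧ Q) ∧ ((Q ∧ Q) ⊃ P)) = min(0, 1) = 0
  ¬Q: Gödel ¬ of 0 = 1 (operand is 0)
  (¬Q ⊃ Q): 1 > 0, so result = 0
  (((P ∧ Q) ∧ ((Q ∧ Q) ⊃ P)) ⊃ (¬Q ⊃ Q)): 0 ≤ 0, so result = 1
All 25 assignments give value 1 — the formula is a G_5-tautology.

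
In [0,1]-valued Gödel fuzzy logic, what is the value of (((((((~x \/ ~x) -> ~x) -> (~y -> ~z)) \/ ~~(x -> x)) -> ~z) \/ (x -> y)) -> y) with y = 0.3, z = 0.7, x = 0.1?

~x: Gödel ¬ of 0.1 = 0 (operand ≠ 0)
~x: Gödel ¬ of 0.1 = 0 (operand ≠ 0)
(~x \/ ~x) = max(0, 0) = 0
~x: Gödel ¬ of 0.1 = 0 (operand ≠ 0)
((~x \/ ~x) -> ~x): 0 ≤ 0, so result = 1
~y: Gödel ¬ of 0.3 = 0 (operand ≠ 0)
~z: Gödel ¬ of 0.7 = 0 (operand ≠ 0)
(~y -> ~z): 0 ≤ 0, so result = 1
(((~x \/ ~x) -> ~x) -> (~y -> ~z)): 1 ≤ 1, so result = 1
(x -> x): 0.1 ≤ 0.1, so result = 1
~(x -> x): Gödel ¬ of 1 = 0 (operand ≠ 0)
~~(x -> x): Gödel ¬ of 0 = 1 (operand is 0)
((((~x \/ ~x) -> ~x) -> (~y -> ~z)) \/ ~~(x -> x)) = max(1, 1) = 1
~z: Gödel ¬ of 0.7 = 0 (operand ≠ 0)
(((((~x \/ ~x) -> ~x) -> (~y -> ~z)) \/ ~~(x -> x)) -> ~z): 1 > 0, so result = 0
(x -> y): 0.1 ≤ 0.3, so result = 1
((((((~x \/ ~x) -> ~x) -> (~y -> ~z)) \/ ~~(x -> x)) -> ~z) \/ (x -> y)) = max(0, 1) = 1
(((((((~x \/ ~x) -> ~x) -> (~y -> ~z)) \/ ~~(x -> x)) -> ~z) \/ (x -> y)) -> y): 1 > 0.3, so result = 0.3

0.30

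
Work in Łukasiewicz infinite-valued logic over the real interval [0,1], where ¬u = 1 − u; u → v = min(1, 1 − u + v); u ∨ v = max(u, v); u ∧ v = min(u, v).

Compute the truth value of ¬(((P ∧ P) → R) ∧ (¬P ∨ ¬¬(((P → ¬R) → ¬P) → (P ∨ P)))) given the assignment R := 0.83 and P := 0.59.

0.24

(P ∧ P) = min(0.59, 0.59) = 0.59
((P ∧ P) → R): min(1, 1 − 0.59 + 0.83) = 1
¬P: Łukasiewicz ¬ gives 1 − 0.59 = 0.41
¬R: Łukasiewicz ¬ gives 1 − 0.83 = 0.17
(P → ¬R): min(1, 1 − 0.59 + 0.17) = 0.58
¬P: Łukasiewicz ¬ gives 1 − 0.59 = 0.41
((P → ¬R) → ¬P): min(1, 1 − 0.58 + 0.41) = 0.83
(P ∨ P) = max(0.59, 0.59) = 0.59
(((P → ¬R) → ¬P) → (P ∨ P)): min(1, 1 − 0.83 + 0.59) = 0.76
¬(((P → ¬R) → ¬P) → (P ∨ P)): Łukasiewicz ¬ gives 1 − 0.76 = 0.24
¬¬(((P → ¬R) → ¬P) → (P ∨ P)): Łukasiewicz ¬ gives 1 − 0.24 = 0.76
(¬P ∨ ¬¬(((P → ¬R) → ¬P) → (P ∨ P))) = max(0.41, 0.76) = 0.76
(((P ∧ P) → R) ∧ (¬P ∨ ¬¬(((P → ¬R) → ¬P) → (P ∨ P)))) = min(1, 0.76) = 0.76
¬(((P ∧ P) → R) ∧ (¬P ∨ ¬¬(((P → ¬R) → ¬P) → (P ∨ P)))): Łukasiewicz ¬ gives 1 − 0.76 = 0.24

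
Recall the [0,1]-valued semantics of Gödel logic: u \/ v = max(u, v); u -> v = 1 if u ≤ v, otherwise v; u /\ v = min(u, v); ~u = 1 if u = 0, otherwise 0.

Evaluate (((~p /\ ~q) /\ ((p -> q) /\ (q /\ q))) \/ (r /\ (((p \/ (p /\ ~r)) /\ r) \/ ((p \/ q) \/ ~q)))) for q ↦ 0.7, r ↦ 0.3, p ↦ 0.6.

0.30

~p: Gödel ¬ of 0.6 = 0 (operand ≠ 0)
~q: Gödel ¬ of 0.7 = 0 (operand ≠ 0)
(~p /\ ~q) = min(0, 0) = 0
(p -> q): 0.6 ≤ 0.7, so result = 1
(q /\ q) = min(0.7, 0.7) = 0.7
((p -> q) /\ (q /\ q)) = min(1, 0.7) = 0.7
((~p /\ ~q) /\ ((p -> q) /\ (q /\ q))) = min(0, 0.7) = 0
~r: Gödel ¬ of 0.3 = 0 (operand ≠ 0)
(p /\ ~r) = min(0.6, 0) = 0
(p \/ (p /\ ~r)) = max(0.6, 0) = 0.6
((p \/ (p /\ ~r)) /\ r) = min(0.6, 0.3) = 0.3
(p \/ q) = max(0.6, 0.7) = 0.7
~q: Gödel ¬ of 0.7 = 0 (operand ≠ 0)
((p \/ q) \/ ~q) = max(0.7, 0) = 0.7
(((p \/ (p /\ ~r)) /\ r) \/ ((p \/ q) \/ ~q)) = max(0.3, 0.7) = 0.7
(r /\ (((p \/ (p /\ ~r)) /\ r) \/ ((p \/ q) \/ ~q))) = min(0.3, 0.7) = 0.3
(((~p /\ ~q) /\ ((p -> q) /\ (q /\ q))) \/ (r /\ (((p \/ (p /\ ~r)) /\ r) \/ ((p \/ q) \/ ~q)))) = max(0, 0.3) = 0.3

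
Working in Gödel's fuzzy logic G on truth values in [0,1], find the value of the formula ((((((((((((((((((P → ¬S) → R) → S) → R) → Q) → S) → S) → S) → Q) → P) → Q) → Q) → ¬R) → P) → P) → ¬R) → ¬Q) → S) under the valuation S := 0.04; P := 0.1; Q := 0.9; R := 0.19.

0.04

¬S: Gödel ¬ of 0.04 = 0 (operand ≠ 0)
(P → ¬S): 0.1 > 0, so result = 0
((P → ¬S) → R): 0 ≤ 0.19, so result = 1
(((P → ¬S) → R) → S): 1 > 0.04, so result = 0.04
((((P → ¬S) → R) → S) → R): 0.04 ≤ 0.19, so result = 1
(((((P → ¬S) → R) → S) → R) → Q): 1 > 0.9, so result = 0.9
((((((P → ¬S) → R) → S) → R) → Q) → S): 0.9 > 0.04, so result = 0.04
(((((((P → ¬S) → R) → S) → R) → Q) → S) → S): 0.04 ≤ 0.04, so result = 1
((((((((P → ¬S) → R) → S) → R) → Q) → S) → S) → S): 1 > 0.04, so result = 0.04
(((((((((P → ¬S) → R) → S) → R) → Q) → S) → S) → S) → Q): 0.04 ≤ 0.9, so result = 1
((((((((((P → ¬S) → R) → S) → R) → Q) → S) → S) → S) → Q) → P): 1 > 0.1, so result = 0.1
(((((((((((P → ¬S) → R) → S) → R) → Q) → S) → S) → S) → Q) → P) → Q): 0.1 ≤ 0.9, so result = 1
((((((((((((P → ¬S) → R) → S) → R) → Q) → S) → S) → S) → Q) → P) → Q) → Q): 1 > 0.9, so result = 0.9
¬R: Gödel ¬ of 0.19 = 0 (operand ≠ 0)
(((((((((((((P → ¬S) → R) → S) → R) → Q) → S) → S) → S) → Q) → P) → Q) → Q) → ¬R): 0.9 > 0, so result = 0
((((((((((((((P → ¬S) → R) → S) → R) → Q) → S) → S) → S) → Q) → P) → Q) → Q) → ¬R) → P): 0 ≤ 0.1, so result = 1
(((((((((((((((P → ¬S) → R) → S) → R) → Q) → S) → S) → S) → Q) → P) → Q) → Q) → ¬R) → P) → P): 1 > 0.1, so result = 0.1
¬R: Gödel ¬ of 0.19 = 0 (operand ≠ 0)
((((((((((((((((P → ¬S) → R) → S) → R) → Q) → S) → S) → S) → Q) → P) → Q) → Q) → ¬R) → P) → P) → ¬R): 0.1 > 0, so result = 0
¬Q: Gödel ¬ of 0.9 = 0 (operand ≠ 0)
(((((((((((((((((P → ¬S) → R) → S) → R) → Q) → S) → S) → S) → Q) → P) → Q) → Q) → ¬R) → P) → P) → ¬R) → ¬Q): 0 ≤ 0, so result = 1
((((((((((((((((((P → ¬S) → R) → S) → R) → Q) → S) → S) → S) → Q) → P) → Q) → Q) → ¬R) → P) → P) → ¬R) → ¬Q) → S): 1 > 0.04, so result = 0.04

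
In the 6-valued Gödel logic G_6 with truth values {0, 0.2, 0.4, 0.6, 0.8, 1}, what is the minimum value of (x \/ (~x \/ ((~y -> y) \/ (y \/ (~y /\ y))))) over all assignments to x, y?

The minimum is attained at x = 0.2, y = 0:
  ~x: Gödel ¬ of 0.2 = 0 (operand ≠ 0)
  ~y: Gödel ¬ of 0 = 1 (operand is 0)
  (~y -> y): 1 > 0, so result = 0
  ~y: Gödel ¬ of 0 = 1 (operand is 0)
  (~y /\ y) = min(1, 0) = 0
  (y \/ (~y /\ y)) = max(0, 0) = 0
  ((~y -> y) \/ (y \/ (~y /\ y))) = max(0, 0) = 0
  (~x \/ ((~y -> y) \/ (y \/ (~y /\ y)))) = max(0, 0) = 0
  (x \/ (~x \/ ((~y -> y) \/ (y \/ (~y /\ y))))) = max(0.2, 0) = 0.2
Checking all 36 assignments confirms none give a value below 0.20.

0.20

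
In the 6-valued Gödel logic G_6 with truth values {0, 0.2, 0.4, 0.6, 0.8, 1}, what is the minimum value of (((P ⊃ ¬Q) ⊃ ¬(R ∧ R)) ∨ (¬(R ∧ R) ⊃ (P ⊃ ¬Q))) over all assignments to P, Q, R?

Every assignment gives 1. For instance at P = 0, Q = 0, R = 0:
  ¬Q: Gödel ¬ of 0 = 1 (operand is 0)
  (P ⊃ ¬Q): 0 ≤ 1, so result = 1
  (R ∧ R) = min(0, 0) = 0
  ¬(R ∧ R): Gödel ¬ of 0 = 1 (operand is 0)
  ((P ⊃ ¬Q) ⊃ ¬(R ∧ R)): 1 ≤ 1, so result = 1
  (R ∧ R) = min(0, 0) = 0
  ¬(R ∧ R): Gödel ¬ of 0 = 1 (operand is 0)
  ¬Q: Gödel ¬ of 0 = 1 (operand is 0)
  (P ⊃ ¬Q): 0 ≤ 1, so result = 1
  (¬(R ∧ R) ⊃ (P ⊃ ¬Q)): 1 ≤ 1, so result = 1
  (((P ⊃ ¬Q) ⊃ ¬(R ∧ R)) ∨ (¬(R ∧ R) ⊃ (P ⊃ ¬Q))) = max(1, 1) = 1
All 216 assignments give value 1 — the formula is a G_6-tautology.

1.00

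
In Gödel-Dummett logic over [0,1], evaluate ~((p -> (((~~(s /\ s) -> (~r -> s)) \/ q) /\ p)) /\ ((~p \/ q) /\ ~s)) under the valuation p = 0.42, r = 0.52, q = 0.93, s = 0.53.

(s /\ s) = min(0.53, 0.53) = 0.53
~(s /\ s): Gödel ¬ of 0.53 = 0 (operand ≠ 0)
~~(s /\ s): Gödel ¬ of 0 = 1 (operand is 0)
~r: Gödel ¬ of 0.52 = 0 (operand ≠ 0)
(~r -> s): 0 ≤ 0.53, so result = 1
(~~(s /\ s) -> (~r -> s)): 1 ≤ 1, so result = 1
((~~(s /\ s) -> (~r -> s)) \/ q) = max(1, 0.93) = 1
(((~~(s /\ s) -> (~r -> s)) \/ q) /\ p) = min(1, 0.42) = 0.42
(p -> (((~~(s /\ s) -> (~r -> s)) \/ q) /\ p)): 0.42 ≤ 0.42, so result = 1
~p: Gödel ¬ of 0.42 = 0 (operand ≠ 0)
(~p \/ q) = max(0, 0.93) = 0.93
~s: Gödel ¬ of 0.53 = 0 (operand ≠ 0)
((~p \/ q) /\ ~s) = min(0.93, 0) = 0
((p -> (((~~(s /\ s) -> (~r -> s)) \/ q) /\ p)) /\ ((~p \/ q) /\ ~s)) = min(1, 0) = 0
~((p -> (((~~(s /\ s) -> (~r -> s)) \/ q) /\ p)) /\ ((~p \/ q) /\ ~s)): Gödel ¬ of 0 = 1 (operand is 0)

1.00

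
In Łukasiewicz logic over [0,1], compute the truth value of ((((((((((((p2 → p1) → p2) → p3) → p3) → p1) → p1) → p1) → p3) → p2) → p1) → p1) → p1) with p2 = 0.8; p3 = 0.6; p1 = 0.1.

0.30

(p2 → p1): min(1, 1 − 0.8 + 0.1) = 0.3
((p2 → p1) → p2): min(1, 1 − 0.3 + 0.8) = 1
(((p2 → p1) → p2) → p3): min(1, 1 − 1 + 0.6) = 0.6
((((p2 → p1) → p2) → p3) → p3): min(1, 1 − 0.6 + 0.6) = 1
(((((p2 → p1) → p2) → p3) → p3) → p1): min(1, 1 − 1 + 0.1) = 0.1
((((((p2 → p1) → p2) → p3) → p3) → p1) → p1): min(1, 1 − 0.1 + 0.1) = 1
(((((((p2 → p1) → p2) → p3) → p3) → p1) → p1) → p1): min(1, 1 − 1 + 0.1) = 0.1
((((((((p2 → p1) → p2) → p3) → p3) → p1) → p1) → p1) → p3): min(1, 1 − 0.1 + 0.6) = 1
(((((((((p2 → p1) → p2) → p3) → p3) → p1) → p1) → p1) → p3) → p2): min(1, 1 − 1 + 0.8) = 0.8
((((((((((p2 → p1) → p2) → p3) → p3) → p1) → p1) → p1) → p3) → p2) → p1): min(1, 1 − 0.8 + 0.1) = 0.3
(((((((((((p2 → p1) → p2) → p3) → p3) → p1) → p1) → p1) → p3) → p2) → p1) → p1): min(1, 1 − 0.3 + 0.1) = 0.8
((((((((((((p2 → p1) → p2) → p3) → p3) → p1) → p1) → p1) → p3) → p2) → p1) → p1) → p1): min(1, 1 − 0.8 + 0.1) = 0.3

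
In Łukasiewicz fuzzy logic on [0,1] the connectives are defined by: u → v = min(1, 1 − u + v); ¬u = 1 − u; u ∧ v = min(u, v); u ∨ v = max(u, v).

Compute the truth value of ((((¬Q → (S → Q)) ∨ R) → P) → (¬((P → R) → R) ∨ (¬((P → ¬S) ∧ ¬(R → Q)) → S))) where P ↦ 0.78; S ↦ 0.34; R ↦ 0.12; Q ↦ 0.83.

0.56

¬Q: Łukasiewicz ¬ gives 1 − 0.83 = 0.17
(S → Q): min(1, 1 − 0.34 + 0.83) = 1
(¬Q → (S → Q)): min(1, 1 − 0.17 + 1) = 1
((¬Q → (S → Q)) ∨ R) = max(1, 0.12) = 1
(((¬Q → (S → Q)) ∨ R) → P): min(1, 1 − 1 + 0.78) = 0.78
(P → R): min(1, 1 − 0.78 + 0.12) = 0.34
((P → R) → R): min(1, 1 − 0.34 + 0.12) = 0.78
¬((P → R) → R): Łukasiewicz ¬ gives 1 − 0.78 = 0.22
¬S: Łukasiewicz ¬ gives 1 − 0.34 = 0.66
(P → ¬S): min(1, 1 − 0.78 + 0.66) = 0.88
(R → Q): min(1, 1 − 0.12 + 0.83) = 1
¬(R → Q): Łukasiewicz ¬ gives 1 − 1 = 0
((P → ¬S) ∧ ¬(R → Q)) = min(0.88, 0) = 0
¬((P → ¬S) ∧ ¬(R → Q)): Łukasiewicz ¬ gives 1 − 0 = 1
(¬((P → ¬S) ∧ ¬(R → Q)) → S): min(1, 1 − 1 + 0.34) = 0.34
(¬((P → R) → R) ∨ (¬((P → ¬S) ∧ ¬(R → Q)) → S)) = max(0.22, 0.34) = 0.34
((((¬Q → (S → Q)) ∨ R) → P) → (¬((P → R) → R) ∨ (¬((P → ¬S) ∧ ¬(R → Q)) → S))): min(1, 1 − 0.78 + 0.34) = 0.56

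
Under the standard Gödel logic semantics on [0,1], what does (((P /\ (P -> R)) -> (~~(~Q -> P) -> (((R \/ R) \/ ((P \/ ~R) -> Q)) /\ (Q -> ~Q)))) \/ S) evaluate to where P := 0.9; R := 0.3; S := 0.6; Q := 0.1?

0.60

(P -> R): 0.9 > 0.3, so result = 0.3
(P /\ (P -> R)) = min(0.9, 0.3) = 0.3
~Q: Gödel ¬ of 0.1 = 0 (operand ≠ 0)
(~Q -> P): 0 ≤ 0.9, so result = 1
~(~Q -> P): Gödel ¬ of 1 = 0 (operand ≠ 0)
~~(~Q -> P): Gödel ¬ of 0 = 1 (operand is 0)
(R \/ R) = max(0.3, 0.3) = 0.3
~R: Gödel ¬ of 0.3 = 0 (operand ≠ 0)
(P \/ ~R) = max(0.9, 0) = 0.9
((P \/ ~R) -> Q): 0.9 > 0.1, so result = 0.1
((R \/ R) \/ ((P \/ ~R) -> Q)) = max(0.3, 0.1) = 0.3
~Q: Gödel ¬ of 0.1 = 0 (operand ≠ 0)
(Q -> ~Q): 0.1 > 0, so result = 0
(((R \/ R) \/ ((P \/ ~R) -> Q)) /\ (Q -> ~Q)) = min(0.3, 0) = 0
(~~(~Q -> P) -> (((R \/ R) \/ ((P \/ ~R) -> Q)) /\ (Q -> ~Q))): 1 > 0, so result = 0
((P /\ (P -> R)) -> (~~(~Q -> P) -> (((R \/ R) \/ ((P \/ ~R) -> Q)) /\ (Q -> ~Q)))): 0.3 > 0, so result = 0
(((P /\ (P -> R)) -> (~~(~Q -> P) -> (((R \/ R) \/ ((P \/ ~R) -> Q)) /\ (Q -> ~Q)))) \/ S) = max(0, 0.6) = 0.6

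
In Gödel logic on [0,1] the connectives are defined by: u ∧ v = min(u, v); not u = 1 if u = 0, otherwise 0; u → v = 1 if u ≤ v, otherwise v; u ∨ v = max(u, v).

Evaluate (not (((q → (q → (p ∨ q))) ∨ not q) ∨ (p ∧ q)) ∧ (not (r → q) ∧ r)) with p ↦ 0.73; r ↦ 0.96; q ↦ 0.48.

(p ∨ q) = max(0.73, 0.48) = 0.73
(q → (p ∨ q)): 0.48 ≤ 0.73, so result = 1
(q → (q → (p ∨ q))): 0.48 ≤ 1, so result = 1
not q: Gödel ¬ of 0.48 = 0 (operand ≠ 0)
((q → (q → (p ∨ q))) ∨ not q) = max(1, 0) = 1
(p ∧ q) = min(0.73, 0.48) = 0.48
(((q → (q → (p ∨ q))) ∨ not q) ∨ (p ∧ q)) = max(1, 0.48) = 1
not (((q → (q → (p ∨ q))) ∨ not q) ∨ (p ∧ q)): Gödel ¬ of 1 = 0 (operand ≠ 0)
(r → q): 0.96 > 0.48, so result = 0.48
not (r → q): Gödel ¬ of 0.48 = 0 (operand ≠ 0)
(not (r → q) ∧ r) = min(0, 0.96) = 0
(not (((q → (q → (p ∨ q))) ∨ not q) ∨ (p ∧ q)) ∧ (not (r → q) ∧ r)) = min(0, 0) = 0

0.00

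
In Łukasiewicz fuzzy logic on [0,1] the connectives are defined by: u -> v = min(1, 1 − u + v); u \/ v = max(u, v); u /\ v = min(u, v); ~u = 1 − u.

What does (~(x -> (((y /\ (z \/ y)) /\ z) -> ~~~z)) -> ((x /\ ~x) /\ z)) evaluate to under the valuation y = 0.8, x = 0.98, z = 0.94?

(z \/ y) = max(0.94, 0.8) = 0.94
(y /\ (z \/ y)) = min(0.8, 0.94) = 0.8
((y /\ (z \/ y)) /\ z) = min(0.8, 0.94) = 0.8
~z: Łukasiewicz ¬ gives 1 − 0.94 = 0.06
~~z: Łukasiewicz ¬ gives 1 − 0.06 = 0.94
~~~z: Łukasiewicz ¬ gives 1 − 0.94 = 0.06
(((y /\ (z \/ y)) /\ z) -> ~~~z): min(1, 1 − 0.8 + 0.06) = 0.26
(x -> (((y /\ (z \/ y)) /\ z) -> ~~~z)): min(1, 1 − 0.98 + 0.26) = 0.28
~(x -> (((y /\ (z \/ y)) /\ z) -> ~~~z)): Łukasiewicz ¬ gives 1 − 0.28 = 0.72
~x: Łukasiewicz ¬ gives 1 − 0.98 = 0.02
(x /\ ~x) = min(0.98, 0.02) = 0.02
((x /\ ~x) /\ z) = min(0.02, 0.94) = 0.02
(~(x -> (((y /\ (z \/ y)) /\ z) -> ~~~z)) -> ((x /\ ~x) /\ z)): min(1, 1 − 0.72 + 0.02) = 0.3

0.30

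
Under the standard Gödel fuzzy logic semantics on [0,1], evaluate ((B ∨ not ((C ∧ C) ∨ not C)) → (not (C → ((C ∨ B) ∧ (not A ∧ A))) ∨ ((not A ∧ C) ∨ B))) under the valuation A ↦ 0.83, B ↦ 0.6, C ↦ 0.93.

(C ∧ C) = min(0.93, 0.93) = 0.93
not C: Gödel ¬ of 0.93 = 0 (operand ≠ 0)
((C ∧ C) ∨ not C) = max(0.93, 0) = 0.93
not ((C ∧ C) ∨ not C): Gödel ¬ of 0.93 = 0 (operand ≠ 0)
(B ∨ not ((C ∧ C) ∨ not C)) = max(0.6, 0) = 0.6
(C ∨ B) = max(0.93, 0.6) = 0.93
not A: Gödel ¬ of 0.83 = 0 (operand ≠ 0)
(not A ∧ A) = min(0, 0.83) = 0
((C ∨ B) ∧ (not A ∧ A)) = min(0.93, 0) = 0
(C → ((C ∨ B) ∧ (not A ∧ A))): 0.93 > 0, so result = 0
not (C → ((C ∨ B) ∧ (not A ∧ A))): Gödel ¬ of 0 = 1 (operand is 0)
not A: Gödel ¬ of 0.83 = 0 (operand ≠ 0)
(not A ∧ C) = min(0, 0.93) = 0
((not A ∧ C) ∨ B) = max(0, 0.6) = 0.6
(not (C → ((C ∨ B) ∧ (not A ∧ A))) ∨ ((not A ∧ C) ∨ B)) = max(1, 0.6) = 1
((B ∨ not ((C ∧ C) ∨ not C)) → (not (C → ((C ∨ B) ∧ (not A ∧ A))) ∨ ((not A ∧ C) ∨ B))): 0.6 ≤ 1, so result = 1

1.00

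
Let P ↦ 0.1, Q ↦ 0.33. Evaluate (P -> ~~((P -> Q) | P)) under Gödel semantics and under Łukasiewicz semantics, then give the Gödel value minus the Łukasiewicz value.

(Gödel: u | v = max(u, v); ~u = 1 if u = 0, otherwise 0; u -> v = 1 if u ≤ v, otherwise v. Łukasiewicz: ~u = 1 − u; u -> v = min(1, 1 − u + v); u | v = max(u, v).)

Gödel evaluation:
  (P -> Q): 0.1 ≤ 0.33, so result = 1
  ((P -> Q) | P) = max(1, 0.1) = 1
  ~((P -> Q) | P): Gödel ¬ of 1 = 0 (operand ≠ 0)
  ~~((P -> Q) | P): Gödel ¬ of 0 = 1 (operand is 0)
  (P -> ~~((P -> Q) | P)): 0.1 ≤ 1, so result = 1
  Gödel value = 1
Łukasiewicz evaluation:
  (P -> Q): min(1, 1 − 0.1 + 0.33) = 1
  ((P -> Q) | P) = max(1, 0.1) = 1
  ~((P -> Q) | P): Łukasiewicz ¬ gives 1 − 1 = 0
  ~~((P -> Q) | P): Łukasiewicz ¬ gives 1 − 0 = 1
  (P -> ~~((P -> Q) | P)): min(1, 1 − 0.1 + 1) = 1
  Łukasiewicz value = 1
Difference: 1 − 1 = 0.00

0.00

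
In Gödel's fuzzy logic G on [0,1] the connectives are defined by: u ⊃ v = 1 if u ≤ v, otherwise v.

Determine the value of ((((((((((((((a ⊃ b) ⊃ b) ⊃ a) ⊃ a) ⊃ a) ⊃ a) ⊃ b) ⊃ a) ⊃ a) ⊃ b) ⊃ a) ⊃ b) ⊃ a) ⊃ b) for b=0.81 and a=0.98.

0.81

(a ⊃ b): 0.98 > 0.81, so result = 0.81
((a ⊃ b) ⊃ b): 0.81 ≤ 0.81, so result = 1
(((a ⊃ b) ⊃ b) ⊃ a): 1 > 0.98, so result = 0.98
((((a ⊃ b) ⊃ b) ⊃ a) ⊃ a): 0.98 ≤ 0.98, so result = 1
(((((a ⊃ b) ⊃ b) ⊃ a) ⊃ a) ⊃ a): 1 > 0.98, so result = 0.98
((((((a ⊃ b) ⊃ b) ⊃ a) ⊃ a) ⊃ a) ⊃ a): 0.98 ≤ 0.98, so result = 1
(((((((a ⊃ b) ⊃ b) ⊃ a) ⊃ a) ⊃ a) ⊃ a) ⊃ b): 1 > 0.81, so result = 0.81
((((((((a ⊃ b) ⊃ b) ⊃ a) ⊃ a) ⊃ a) ⊃ a) ⊃ b) ⊃ a): 0.81 ≤ 0.98, so result = 1
(((((((((a ⊃ b) ⊃ b) ⊃ a) ⊃ a) ⊃ a) ⊃ a) ⊃ b) ⊃ a) ⊃ a): 1 > 0.98, so result = 0.98
((((((((((a ⊃ b) ⊃ b) ⊃ a) ⊃ a) ⊃ a) ⊃ a) ⊃ b) ⊃ a) ⊃ a) ⊃ b): 0.98 > 0.81, so result = 0.81
(((((((((((a ⊃ b) ⊃ b) ⊃ a) ⊃ a) ⊃ a) ⊃ a) ⊃ b) ⊃ a) ⊃ a) ⊃ b) ⊃ a): 0.81 ≤ 0.98, so result = 1
((((((((((((a ⊃ b) ⊃ b) ⊃ a) ⊃ a) ⊃ a) ⊃ a) ⊃ b) ⊃ a) ⊃ a) ⊃ b) ⊃ a) ⊃ b): 1 > 0.81, so result = 0.81
(((((((((((((a ⊃ b) ⊃ b) ⊃ a) ⊃ a) ⊃ a) ⊃ a) ⊃ b) ⊃ a) ⊃ a) ⊃ b) ⊃ a) ⊃ b) ⊃ a): 0.81 ≤ 0.98, so result = 1
((((((((((((((a ⊃ b) ⊃ b) ⊃ a) ⊃ a) ⊃ a) ⊃ a) ⊃ b) ⊃ a) ⊃ a) ⊃ b) ⊃ a) ⊃ b) ⊃ a) ⊃ b): 1 > 0.81, so result = 0.81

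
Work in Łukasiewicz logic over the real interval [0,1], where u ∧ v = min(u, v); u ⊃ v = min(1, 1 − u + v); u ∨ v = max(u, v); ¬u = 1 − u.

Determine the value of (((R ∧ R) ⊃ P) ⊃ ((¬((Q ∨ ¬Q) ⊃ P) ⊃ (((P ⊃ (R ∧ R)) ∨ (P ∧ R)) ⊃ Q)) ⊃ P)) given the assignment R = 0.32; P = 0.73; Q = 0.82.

0.73

(R ∧ R) = min(0.32, 0.32) = 0.32
((R ∧ R) ⊃ P): min(1, 1 − 0.32 + 0.73) = 1
¬Q: Łukasiewicz ¬ gives 1 − 0.82 = 0.18
(Q ∨ ¬Q) = max(0.82, 0.18) = 0.82
((Q ∨ ¬Q) ⊃ P): min(1, 1 − 0.82 + 0.73) = 0.91
¬((Q ∨ ¬Q) ⊃ P): Łukasiewicz ¬ gives 1 − 0.91 = 0.09
(R ∧ R) = min(0.32, 0.32) = 0.32
(P ⊃ (R ∧ R)): min(1, 1 − 0.73 + 0.32) = 0.59
(P ∧ R) = min(0.73, 0.32) = 0.32
((P ⊃ (R ∧ R)) ∨ (P ∧ R)) = max(0.59, 0.32) = 0.59
(((P ⊃ (R ∧ R)) ∨ (P ∧ R)) ⊃ Q): min(1, 1 − 0.59 + 0.82) = 1
(¬((Q ∨ ¬Q) ⊃ P) ⊃ (((P ⊃ (R ∧ R)) ∨ (P ∧ R)) ⊃ Q)): min(1, 1 − 0.09 + 1) = 1
((¬((Q ∨ ¬Q) ⊃ P) ⊃ (((P ⊃ (R ∧ R)) ∨ (P ∧ R)) ⊃ Q)) ⊃ P): min(1, 1 − 1 + 0.73) = 0.73
(((R ∧ R) ⊃ P) ⊃ ((¬((Q ∨ ¬Q) ⊃ P) ⊃ (((P ⊃ (R ∧ R)) ∨ (P ∧ R)) ⊃ Q)) ⊃ P)): min(1, 1 − 1 + 0.73) = 0.73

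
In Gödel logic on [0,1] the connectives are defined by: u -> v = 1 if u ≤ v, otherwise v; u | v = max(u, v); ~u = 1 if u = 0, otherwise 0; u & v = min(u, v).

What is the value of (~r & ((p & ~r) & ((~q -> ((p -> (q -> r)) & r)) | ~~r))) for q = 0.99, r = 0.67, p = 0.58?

~r: Gödel ¬ of 0.67 = 0 (operand ≠ 0)
~r: Gödel ¬ of 0.67 = 0 (operand ≠ 0)
(p & ~r) = min(0.58, 0) = 0
~q: Gödel ¬ of 0.99 = 0 (operand ≠ 0)
(q -> r): 0.99 > 0.67, so result = 0.67
(p -> (q -> r)): 0.58 ≤ 0.67, so result = 1
((p -> (q -> r)) & r) = min(1, 0.67) = 0.67
(~q -> ((p -> (q -> r)) & r)): 0 ≤ 0.67, so result = 1
~r: Gödel ¬ of 0.67 = 0 (operand ≠ 0)
~~r: Gödel ¬ of 0 = 1 (operand is 0)
((~q -> ((p -> (q -> r)) & r)) | ~~r) = max(1, 1) = 1
((p & ~r) & ((~q -> ((p -> (q -> r)) & r)) | ~~r)) = min(0, 1) = 0
(~r & ((p & ~r) & ((~q -> ((p -> (q -> r)) & r)) | ~~r))) = min(0, 0) = 0

0.00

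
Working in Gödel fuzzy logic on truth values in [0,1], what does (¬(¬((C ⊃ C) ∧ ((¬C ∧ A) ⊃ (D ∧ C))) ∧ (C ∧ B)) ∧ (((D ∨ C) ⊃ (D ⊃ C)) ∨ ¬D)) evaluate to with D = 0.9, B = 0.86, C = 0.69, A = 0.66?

(C ⊃ C): 0.69 ≤ 0.69, so result = 1
¬C: Gödel ¬ of 0.69 = 0 (operand ≠ 0)
(¬C ∧ A) = min(0, 0.66) = 0
(D ∧ C) = min(0.9, 0.69) = 0.69
((¬C ∧ A) ⊃ (D ∧ C)): 0 ≤ 0.69, so result = 1
((C ⊃ C) ∧ ((¬C ∧ A) ⊃ (D ∧ C))) = min(1, 1) = 1
¬((C ⊃ C) ∧ ((¬C ∧ A) ⊃ (D ∧ C))): Gödel ¬ of 1 = 0 (operand ≠ 0)
(C ∧ B) = min(0.69, 0.86) = 0.69
(¬((C ⊃ C) ∧ ((¬C ∧ A) ⊃ (D ∧ C))) ∧ (C ∧ B)) = min(0, 0.69) = 0
¬(¬((C ⊃ C) ∧ ((¬C ∧ A) ⊃ (D ∧ C))) ∧ (C ∧ B)): Gödel ¬ of 0 = 1 (operand is 0)
(D ∨ C) = max(0.9, 0.69) = 0.9
(D ⊃ C): 0.9 > 0.69, so result = 0.69
((D ∨ C) ⊃ (D ⊃ C)): 0.9 > 0.69, so result = 0.69
¬D: Gödel ¬ of 0.9 = 0 (operand ≠ 0)
(((D ∨ C) ⊃ (D ⊃ C)) ∨ ¬D) = max(0.69, 0) = 0.69
(¬(¬((C ⊃ C) ∧ ((¬C ∧ A) ⊃ (D ∧ C))) ∧ (C ∧ B)) ∧ (((D ∨ C) ⊃ (D ⊃ C)) ∨ ¬D)) = min(1, 0.69) = 0.69

0.69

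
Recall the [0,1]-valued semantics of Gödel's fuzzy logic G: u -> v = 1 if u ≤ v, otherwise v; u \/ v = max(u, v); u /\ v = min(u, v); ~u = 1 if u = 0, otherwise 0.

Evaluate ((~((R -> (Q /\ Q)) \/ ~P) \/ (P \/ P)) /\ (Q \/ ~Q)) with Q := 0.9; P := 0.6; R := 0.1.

(Q /\ Q) = min(0.9, 0.9) = 0.9
(R -> (Q /\ Q)): 0.1 ≤ 0.9, so result = 1
~P: Gödel ¬ of 0.6 = 0 (operand ≠ 0)
((R -> (Q /\ Q)) \/ ~P) = max(1, 0) = 1
~((R -> (Q /\ Q)) \/ ~P): Gödel ¬ of 1 = 0 (operand ≠ 0)
(P \/ P) = max(0.6, 0.6) = 0.6
(~((R -> (Q /\ Q)) \/ ~P) \/ (P \/ P)) = max(0, 0.6) = 0.6
~Q: Gödel ¬ of 0.9 = 0 (operand ≠ 0)
(Q \/ ~Q) = max(0.9, 0) = 0.9
((~((R -> (Q /\ Q)) \/ ~P) \/ (P \/ P)) /\ (Q \/ ~Q)) = min(0.6, 0.9) = 0.6

0.60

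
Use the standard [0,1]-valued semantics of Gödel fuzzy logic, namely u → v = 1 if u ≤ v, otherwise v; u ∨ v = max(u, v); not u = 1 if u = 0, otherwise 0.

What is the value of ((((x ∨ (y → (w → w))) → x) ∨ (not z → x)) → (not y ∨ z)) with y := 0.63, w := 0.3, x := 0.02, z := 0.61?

0.61

(w → w): 0.3 ≤ 0.3, so result = 1
(y → (w → w)): 0.63 ≤ 1, so result = 1
(x ∨ (y → (w → w))) = max(0.02, 1) = 1
((x ∨ (y → (w → w))) → x): 1 > 0.02, so result = 0.02
not z: Gödel ¬ of 0.61 = 0 (operand ≠ 0)
(not z → x): 0 ≤ 0.02, so result = 1
(((x ∨ (y → (w → w))) → x) ∨ (not z → x)) = max(0.02, 1) = 1
not y: Gödel ¬ of 0.63 = 0 (operand ≠ 0)
(not y ∨ z) = max(0, 0.61) = 0.61
((((x ∨ (y → (w → w))) → x) ∨ (not z → x)) → (not y ∨ z)): 1 > 0.61, so result = 0.61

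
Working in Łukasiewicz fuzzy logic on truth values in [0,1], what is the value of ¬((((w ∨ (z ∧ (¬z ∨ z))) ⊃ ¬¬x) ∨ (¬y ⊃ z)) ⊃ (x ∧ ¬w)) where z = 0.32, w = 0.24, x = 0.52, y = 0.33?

¬z: Łukasiewicz ¬ gives 1 − 0.32 = 0.68
(¬z ∨ z) = max(0.68, 0.32) = 0.68
(z ∧ (¬z ∨ z)) = min(0.32, 0.68) = 0.32
(w ∨ (z ∧ (¬z ∨ z))) = max(0.24, 0.32) = 0.32
¬x: Łukasiewicz ¬ gives 1 − 0.52 = 0.48
¬¬x: Łukasiewicz ¬ gives 1 − 0.48 = 0.52
((w ∨ (z ∧ (¬z ∨ z))) ⊃ ¬¬x): min(1, 1 − 0.32 + 0.52) = 1
¬y: Łukasiewicz ¬ gives 1 − 0.33 = 0.67
(¬y ⊃ z): min(1, 1 − 0.67 + 0.32) = 0.65
(((w ∨ (z ∧ (¬z ∨ z))) ⊃ ¬¬x) ∨ (¬y ⊃ z)) = max(1, 0.65) = 1
¬w: Łukasiewicz ¬ gives 1 − 0.24 = 0.76
(x ∧ ¬w) = min(0.52, 0.76) = 0.52
((((w ∨ (z ∧ (¬z ∨ z))) ⊃ ¬¬x) ∨ (¬y ⊃ z)) ⊃ (x ∧ ¬w)): min(1, 1 − 1 + 0.52) = 0.52
¬((((w ∨ (z ∧ (¬z ∨ z))) ⊃ ¬¬x) ∨ (¬y ⊃ z)) ⊃ (x ∧ ¬w)): Łukasiewicz ¬ gives 1 − 0.52 = 0.48

0.48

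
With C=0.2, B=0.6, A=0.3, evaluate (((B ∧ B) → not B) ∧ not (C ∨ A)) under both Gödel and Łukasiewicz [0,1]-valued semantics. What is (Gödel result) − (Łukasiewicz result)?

Gödel evaluation:
  (B ∧ B) = min(0.6, 0.6) = 0.6
  not B: Gödel ¬ of 0.6 = 0 (operand ≠ 0)
  ((B ∧ B) → not B): 0.6 > 0, so result = 0
  (C ∨ A) = max(0.2, 0.3) = 0.3
  not (C ∨ A): Gödel ¬ of 0.3 = 0 (operand ≠ 0)
  (((B ∧ B) → not B) ∧ not (C ∨ A)) = min(0, 0) = 0
  Gödel value = 0
Łukasiewicz evaluation:
  (B ∧ B) = min(0.6, 0.6) = 0.6
  not B: Łukasiewicz ¬ gives 1 − 0.6 = 0.4
  ((B ∧ B) → not B): min(1, 1 − 0.6 + 0.4) = 0.8
  (C ∨ A) = max(0.2, 0.3) = 0.3
  not (C ∨ A): Łukasiewicz ¬ gives 1 − 0.3 = 0.7
  (((B ∧ B) → not B) ∧ not (C ∨ A)) = min(0.8, 0.7) = 0.7
  Łukasiewicz value = 0.7
Difference: 0 − 0.7 = -0.70

-0.70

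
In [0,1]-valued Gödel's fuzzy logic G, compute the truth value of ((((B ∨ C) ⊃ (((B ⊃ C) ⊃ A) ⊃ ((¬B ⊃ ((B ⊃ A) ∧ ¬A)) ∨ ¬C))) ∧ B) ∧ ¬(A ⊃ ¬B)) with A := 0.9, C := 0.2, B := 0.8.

(B ∨ C) = max(0.8, 0.2) = 0.8
(B ⊃ C): 0.8 > 0.2, so result = 0.2
((B ⊃ C) ⊃ A): 0.2 ≤ 0.9, so result = 1
¬B: Gödel ¬ of 0.8 = 0 (operand ≠ 0)
(B ⊃ A): 0.8 ≤ 0.9, so result = 1
¬A: Gödel ¬ of 0.9 = 0 (operand ≠ 0)
((B ⊃ A) ∧ ¬A) = min(1, 0) = 0
(¬B ⊃ ((B ⊃ A) ∧ ¬A)): 0 ≤ 0, so result = 1
¬C: Gödel ¬ of 0.2 = 0 (operand ≠ 0)
((¬B ⊃ ((B ⊃ A) ∧ ¬A)) ∨ ¬C) = max(1, 0) = 1
(((B ⊃ C) ⊃ A) ⊃ ((¬B ⊃ ((B ⊃ A) ∧ ¬A)) ∨ ¬C)): 1 ≤ 1, so result = 1
((B ∨ C) ⊃ (((B ⊃ C) ⊃ A) ⊃ ((¬B ⊃ ((B ⊃ A) ∧ ¬A)) ∨ ¬C))): 0.8 ≤ 1, so result = 1
(((B ∨ C) ⊃ (((B ⊃ C) ⊃ A) ⊃ ((¬B ⊃ ((B ⊃ A) ∧ ¬A)) ∨ ¬C))) ∧ B) = min(1, 0.8) = 0.8
¬B: Gödel ¬ of 0.8 = 0 (operand ≠ 0)
(A ⊃ ¬B): 0.9 > 0, so result = 0
¬(A ⊃ ¬B): Gödel ¬ of 0 = 1 (operand is 0)
((((B ∨ C) ⊃ (((B ⊃ C) ⊃ A) ⊃ ((¬B ⊃ ((B ⊃ A) ∧ ¬A)) ∨ ¬C))) ∧ B) ∧ ¬(A ⊃ ¬B)) = min(0.8, 1) = 0.8

0.80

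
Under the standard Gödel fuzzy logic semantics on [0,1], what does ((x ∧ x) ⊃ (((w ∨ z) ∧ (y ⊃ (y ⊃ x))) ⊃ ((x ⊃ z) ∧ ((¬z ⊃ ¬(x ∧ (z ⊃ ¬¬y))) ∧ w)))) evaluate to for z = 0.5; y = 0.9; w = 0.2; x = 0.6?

(x ∧ x) = min(0.6, 0.6) = 0.6
(w ∨ z) = max(0.2, 0.5) = 0.5
(y ⊃ x): 0.9 > 0.6, so result = 0.6
(y ⊃ (y ⊃ x)): 0.9 > 0.6, so result = 0.6
((w ∨ z) ∧ (y ⊃ (y ⊃ x))) = min(0.5, 0.6) = 0.5
(x ⊃ z): 0.6 > 0.5, so result = 0.5
¬z: Gödel ¬ of 0.5 = 0 (operand ≠ 0)
¬y: Gödel ¬ of 0.9 = 0 (operand ≠ 0)
¬¬y: Gödel ¬ of 0 = 1 (operand is 0)
(z ⊃ ¬¬y): 0.5 ≤ 1, so result = 1
(x ∧ (z ⊃ ¬¬y)) = min(0.6, 1) = 0.6
¬(x ∧ (z ⊃ ¬¬y)): Gödel ¬ of 0.6 = 0 (operand ≠ 0)
(¬z ⊃ ¬(x ∧ (z ⊃ ¬¬y))): 0 ≤ 0, so result = 1
((¬z ⊃ ¬(x ∧ (z ⊃ ¬¬y))) ∧ w) = min(1, 0.2) = 0.2
((x ⊃ z) ∧ ((¬z ⊃ ¬(x ∧ (z ⊃ ¬¬y))) ∧ w)) = min(0.5, 0.2) = 0.2
(((w ∨ z) ∧ (y ⊃ (y ⊃ x))) ⊃ ((x ⊃ z) ∧ ((¬z ⊃ ¬(x ∧ (z ⊃ ¬¬y))) ∧ w))): 0.5 > 0.2, so result = 0.2
((x ∧ x) ⊃ (((w ∨ z) ∧ (y ⊃ (y ⊃ x))) ⊃ ((x ⊃ z) ∧ ((¬z ⊃ ¬(x ∧ (z ⊃ ¬¬y))) ∧ w)))): 0.6 > 0.2, so result = 0.2

0.20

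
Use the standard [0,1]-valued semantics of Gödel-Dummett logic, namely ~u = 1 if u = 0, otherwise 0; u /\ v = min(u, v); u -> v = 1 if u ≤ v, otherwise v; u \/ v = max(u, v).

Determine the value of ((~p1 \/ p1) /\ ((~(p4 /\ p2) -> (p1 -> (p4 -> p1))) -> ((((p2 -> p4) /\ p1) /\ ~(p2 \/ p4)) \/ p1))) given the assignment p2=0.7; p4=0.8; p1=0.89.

~p1: Gödel ¬ of 0.89 = 0 (operand ≠ 0)
(~p1 \/ p1) = max(0, 0.89) = 0.89
(p4 /\ p2) = min(0.8, 0.7) = 0.7
~(p4 /\ p2): Gödel ¬ of 0.7 = 0 (operand ≠ 0)
(p4 -> p1): 0.8 ≤ 0.89, so result = 1
(p1 -> (p4 -> p1)): 0.89 ≤ 1, so result = 1
(~(p4 /\ p2) -> (p1 -> (p4 -> p1))): 0 ≤ 1, so result = 1
(p2 -> p4): 0.7 ≤ 0.8, so result = 1
((p2 -> p4) /\ p1) = min(1, 0.89) = 0.89
(p2 \/ p4) = max(0.7, 0.8) = 0.8
~(p2 \/ p4): Gödel ¬ of 0.8 = 0 (operand ≠ 0)
(((p2 -> p4) /\ p1) /\ ~(p2 \/ p4)) = min(0.89, 0) = 0
((((p2 -> p4) /\ p1) /\ ~(p2 \/ p4)) \/ p1) = max(0, 0.89) = 0.89
((~(p4 /\ p2) -> (p1 -> (p4 -> p1))) -> ((((p2 -> p4) /\ p1) /\ ~(p2 \/ p4)) \/ p1)): 1 > 0.89, so result = 0.89
((~p1 \/ p1) /\ ((~(p4 /\ p2) -> (p1 -> (p4 -> p1))) -> ((((p2 -> p4) /\ p1) /\ ~(p2 \/ p4)) \/ p1))) = min(0.89, 0.89) = 0.89

0.89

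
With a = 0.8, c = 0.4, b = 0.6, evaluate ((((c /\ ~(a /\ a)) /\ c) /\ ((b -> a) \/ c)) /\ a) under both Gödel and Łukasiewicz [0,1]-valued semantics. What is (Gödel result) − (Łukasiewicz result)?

Gödel evaluation:
  (a /\ a) = min(0.8, 0.8) = 0.8
  ~(a /\ a): Gödel ¬ of 0.8 = 0 (operand ≠ 0)
  (c /\ ~(a /\ a)) = min(0.4, 0) = 0
  ((c /\ ~(a /\ a)) /\ c) = min(0, 0.4) = 0
  (b -> a): 0.6 ≤ 0.8, so result = 1
  ((b -> a) \/ c) = max(1, 0.4) = 1
  (((c /\ ~(a /\ a)) /\ c) /\ ((b -> a) \/ c)) = min(0, 1) = 0
  ((((c /\ ~(a /\ a)) /\ c) /\ ((b -> a) \/ c)) /\ a) = min(0, 0.8) = 0
  Gödel value = 0
Łukasiewicz evaluation:
  (a /\ a) = min(0.8, 0.8) = 0.8
  ~(a /\ a): Łukasiewicz ¬ gives 1 − 0.8 = 0.2
  (c /\ ~(a /\ a)) = min(0.4, 0.2) = 0.2
  ((c /\ ~(a /\ a)) /\ c) = min(0.2, 0.4) = 0.2
  (b -> a): min(1, 1 − 0.6 + 0.8) = 1
  ((b -> a) \/ c) = max(1, 0.4) = 1
  (((c /\ ~(a /\ a)) /\ c) /\ ((b -> a) \/ c)) = min(0.2, 1) = 0.2
  ((((c /\ ~(a /\ a)) /\ c) /\ ((b -> a) \/ c)) /\ a) = min(0.2, 0.8) = 0.2
  Łukasiewicz value = 0.2
Difference: 0 − 0.2 = -0.20

-0.20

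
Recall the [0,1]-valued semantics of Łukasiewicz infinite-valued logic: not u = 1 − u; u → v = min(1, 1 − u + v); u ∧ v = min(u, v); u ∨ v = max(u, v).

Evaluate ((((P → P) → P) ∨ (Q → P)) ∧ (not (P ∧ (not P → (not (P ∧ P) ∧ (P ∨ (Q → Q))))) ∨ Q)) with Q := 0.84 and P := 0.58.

0.74

(P → P): min(1, 1 − 0.58 + 0.58) = 1
((P → P) → P): min(1, 1 − 1 + 0.58) = 0.58
(Q → P): min(1, 1 − 0.84 + 0.58) = 0.74
(((P → P) → P) ∨ (Q → P)) = max(0.58, 0.74) = 0.74
not P: Łukasiewicz ¬ gives 1 − 0.58 = 0.42
(P ∧ P) = min(0.58, 0.58) = 0.58
not (P ∧ P): Łukasiewicz ¬ gives 1 − 0.58 = 0.42
(Q → Q): min(1, 1 − 0.84 + 0.84) = 1
(P ∨ (Q → Q)) = max(0.58, 1) = 1
(not (P ∧ P) ∧ (P ∨ (Q → Q))) = min(0.42, 1) = 0.42
(not P → (not (P ∧ P) ∧ (P ∨ (Q → Q)))): min(1, 1 − 0.42 + 0.42) = 1
(P ∧ (not P → (not (P ∧ P) ∧ (P ∨ (Q → Q))))) = min(0.58, 1) = 0.58
not (P ∧ (not P → (not (P ∧ P) ∧ (P ∨ (Q → Q))))): Łukasiewicz ¬ gives 1 − 0.58 = 0.42
(not (P ∧ (not P → (not (P ∧ P) ∧ (P ∨ (Q → Q))))) ∨ Q) = max(0.42, 0.84) = 0.84
((((P → P) → P) ∨ (Q → P)) ∧ (not (P ∧ (not P → (not (P ∧ P) ∧ (P ∨ (Q → Q))))) ∨ Q)) = min(0.74, 0.84) = 0.74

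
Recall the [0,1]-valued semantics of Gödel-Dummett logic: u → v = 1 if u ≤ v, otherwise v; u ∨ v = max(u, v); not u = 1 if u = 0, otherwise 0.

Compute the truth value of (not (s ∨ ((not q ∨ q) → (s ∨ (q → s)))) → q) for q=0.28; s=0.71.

not q: Gödel ¬ of 0.28 = 0 (operand ≠ 0)
(not q ∨ q) = max(0, 0.28) = 0.28
(q → s): 0.28 ≤ 0.71, so result = 1
(s ∨ (q → s)) = max(0.71, 1) = 1
((not q ∨ q) → (s ∨ (q → s))): 0.28 ≤ 1, so result = 1
(s ∨ ((not q ∨ q) → (s ∨ (q → s)))) = max(0.71, 1) = 1
not (s ∨ ((not q ∨ q) → (s ∨ (q → s)))): Gödel ¬ of 1 = 0 (operand ≠ 0)
(not (s ∨ ((not q ∨ q) → (s ∨ (q → s)))) → q): 0 ≤ 0.28, so result = 1

1.00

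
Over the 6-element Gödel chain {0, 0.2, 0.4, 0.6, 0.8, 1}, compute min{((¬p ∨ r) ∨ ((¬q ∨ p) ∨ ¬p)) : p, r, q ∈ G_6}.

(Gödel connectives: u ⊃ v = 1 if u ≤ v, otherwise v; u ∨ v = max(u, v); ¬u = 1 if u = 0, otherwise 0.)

The minimum is attained at p = 0.2, r = 0, q = 0.2:
  ¬p: Gödel ¬ of 0.2 = 0 (operand ≠ 0)
  (¬p ∨ r) = max(0, 0) = 0
  ¬q: Gödel ¬ of 0.2 = 0 (operand ≠ 0)
  (¬q ∨ p) = max(0, 0.2) = 0.2
  ¬p: Gödel ¬ of 0.2 = 0 (operand ≠ 0)
  ((¬q ∨ p) ∨ ¬p) = max(0.2, 0) = 0.2
  ((¬p ∨ r) ∨ ((¬q ∨ p) ∨ ¬p)) = max(0, 0.2) = 0.2
Checking all 216 assignments confirms none give a value below 0.20.

0.20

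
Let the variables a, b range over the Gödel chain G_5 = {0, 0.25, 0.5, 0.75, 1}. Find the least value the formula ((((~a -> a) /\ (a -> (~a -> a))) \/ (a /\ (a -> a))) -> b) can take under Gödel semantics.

The minimum is attained at a = 0.25, b = 0:
  ~a: Gödel ¬ of 0.25 = 0 (operand ≠ 0)
  (~a -> a): 0 ≤ 0.25, so result = 1
  ~a: Gödel ¬ of 0.25 = 0 (operand ≠ 0)
  (~a -> a): 0 ≤ 0.25, so result = 1
  (a -> (~a -> a)): 0.25 ≤ 1, so result = 1
  ((~a -> a) /\ (a -> (~a -> a))) = min(1, 1) = 1
  (a -> a): 0.25 ≤ 0.25, so result = 1
  (a /\ (a -> a)) = min(0.25, 1) = 0.25
  (((~a -> a) /\ (a -> (~a -> a))) \/ (a /\ (a -> a))) = max(1, 0.25) = 1
  ((((~a -> a) /\ (a -> (~a -> a))) \/ (a /\ (a -> a))) -> b): 1 > 0, so result = 0
Checking all 25 assignments confirms none give a value below 0.00.

0.00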